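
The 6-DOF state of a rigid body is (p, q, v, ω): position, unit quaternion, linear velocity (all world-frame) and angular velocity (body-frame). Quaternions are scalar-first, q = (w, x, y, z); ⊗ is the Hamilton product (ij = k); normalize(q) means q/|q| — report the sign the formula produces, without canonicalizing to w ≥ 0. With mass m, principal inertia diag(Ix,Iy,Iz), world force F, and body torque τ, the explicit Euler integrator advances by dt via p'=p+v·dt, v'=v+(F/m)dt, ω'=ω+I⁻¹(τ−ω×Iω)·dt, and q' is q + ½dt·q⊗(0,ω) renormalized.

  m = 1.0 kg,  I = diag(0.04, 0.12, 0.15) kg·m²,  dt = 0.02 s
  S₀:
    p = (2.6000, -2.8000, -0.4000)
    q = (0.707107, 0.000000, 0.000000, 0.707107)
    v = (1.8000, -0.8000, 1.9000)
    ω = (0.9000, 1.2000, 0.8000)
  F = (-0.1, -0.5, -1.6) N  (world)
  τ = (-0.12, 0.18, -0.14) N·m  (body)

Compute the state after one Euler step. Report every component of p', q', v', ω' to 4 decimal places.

p + v·dt = (2.6360, -2.8160, -0.3620)
v + (F/m)dt = (1.7980, -0.8100, 1.8680)
gyro term ω×Iω = (0.0288, -0.0792, 0.0864)
angular accel α = (-3.7200, 2.1600, -1.5093)
new body rate ω' = (0.8256, 1.2432, 0.7698)
Hamilton product q⊗(0,ω) = (-0.5656856, -0.2121321, 1.4849247, 0.5656856)
q' = normalize(q + ½dt·q⊗(0,ω)) = (0.7013, -0.0021, 0.0148, 0.7127)

p' = (2.6360, -2.8160, -0.3620)
q' = (0.7013, -0.0021, 0.0148, 0.7127)
v' = (1.7980, -0.8100, 1.8680)
ω' = (0.8256, 1.2432, 0.7698)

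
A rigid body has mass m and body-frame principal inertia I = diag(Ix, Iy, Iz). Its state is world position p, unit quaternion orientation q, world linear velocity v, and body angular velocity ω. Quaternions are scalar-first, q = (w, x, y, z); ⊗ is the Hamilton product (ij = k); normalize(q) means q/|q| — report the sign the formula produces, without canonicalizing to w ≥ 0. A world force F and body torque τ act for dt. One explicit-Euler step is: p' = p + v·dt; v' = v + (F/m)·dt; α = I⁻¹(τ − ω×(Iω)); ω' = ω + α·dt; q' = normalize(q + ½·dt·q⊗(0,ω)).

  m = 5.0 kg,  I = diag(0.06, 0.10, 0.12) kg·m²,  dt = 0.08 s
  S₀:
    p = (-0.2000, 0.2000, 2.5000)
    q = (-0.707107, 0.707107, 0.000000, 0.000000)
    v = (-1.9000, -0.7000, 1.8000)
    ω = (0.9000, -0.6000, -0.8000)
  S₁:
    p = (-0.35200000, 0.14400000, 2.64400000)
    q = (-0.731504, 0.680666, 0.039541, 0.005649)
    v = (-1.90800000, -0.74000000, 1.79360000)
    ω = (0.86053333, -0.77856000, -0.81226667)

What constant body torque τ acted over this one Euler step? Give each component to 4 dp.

rate change Δω = (-0.03946667, -0.17856000, -0.01226667)
precession coupling = (0.0096, 0.0432, -0.0216)
applied torque τ = (-0.0200, -0.1800, -0.0400)

τ = (-0.0200, -0.1800, -0.0400)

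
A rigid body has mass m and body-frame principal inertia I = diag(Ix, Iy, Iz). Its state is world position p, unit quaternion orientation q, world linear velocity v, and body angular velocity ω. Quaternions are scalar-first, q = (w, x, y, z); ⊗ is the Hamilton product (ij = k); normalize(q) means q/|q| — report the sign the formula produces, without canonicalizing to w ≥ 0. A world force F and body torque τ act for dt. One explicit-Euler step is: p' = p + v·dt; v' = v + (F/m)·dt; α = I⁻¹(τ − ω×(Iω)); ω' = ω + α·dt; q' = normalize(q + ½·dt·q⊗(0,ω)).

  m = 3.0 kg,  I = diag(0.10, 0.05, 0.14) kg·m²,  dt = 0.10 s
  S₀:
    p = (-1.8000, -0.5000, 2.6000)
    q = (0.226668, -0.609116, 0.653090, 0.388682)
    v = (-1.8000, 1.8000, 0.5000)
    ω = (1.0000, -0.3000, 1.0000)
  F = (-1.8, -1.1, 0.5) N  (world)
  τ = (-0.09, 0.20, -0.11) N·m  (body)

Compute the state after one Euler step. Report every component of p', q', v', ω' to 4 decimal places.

p' = (-1.9800, -0.3200, 2.6500)
q' = (0.2468, -0.5578, 0.6978, 0.3755)
v' = (-1.8600, 1.7633, 0.5167)
ω' = (0.9370, 0.1800, 0.9107)

new position p' = (-1.9800, -0.3200, 2.6500)
v' = v + a·dt = (-1.8600, 1.7633, 0.5167)
precession coupling ω×(Iω) = (-0.0270, -0.0400, 0.0150)
angular accel α = (-0.6300, 4.8000, -0.8929)
ω + α·dt = (0.9370, 0.1800, 0.9107)
2q̇ = q⊗(0,ω) = (0.4163610, 0.9963626, 0.9297976, -0.2436872)
updated quaternion q' = (0.2468, -0.5578, 0.6978, 0.3755)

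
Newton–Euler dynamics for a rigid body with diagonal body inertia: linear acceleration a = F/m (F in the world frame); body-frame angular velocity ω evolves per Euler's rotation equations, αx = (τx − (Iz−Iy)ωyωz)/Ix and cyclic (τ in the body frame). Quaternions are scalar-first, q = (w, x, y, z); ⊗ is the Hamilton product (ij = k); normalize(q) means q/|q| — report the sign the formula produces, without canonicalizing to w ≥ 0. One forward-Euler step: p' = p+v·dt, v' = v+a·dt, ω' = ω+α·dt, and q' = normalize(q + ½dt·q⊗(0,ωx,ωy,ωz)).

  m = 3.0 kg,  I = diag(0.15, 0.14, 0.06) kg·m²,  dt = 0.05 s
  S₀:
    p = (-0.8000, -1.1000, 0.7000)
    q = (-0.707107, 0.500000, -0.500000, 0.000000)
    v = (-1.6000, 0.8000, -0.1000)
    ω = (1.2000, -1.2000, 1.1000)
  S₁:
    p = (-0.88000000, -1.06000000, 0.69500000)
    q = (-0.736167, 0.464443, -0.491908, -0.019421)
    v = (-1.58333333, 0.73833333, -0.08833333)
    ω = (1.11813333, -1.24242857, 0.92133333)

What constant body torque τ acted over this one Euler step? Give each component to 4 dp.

τ = (-0.1400, 0.0000, -0.2000)

Δω = ω₁−ω₀ = (-0.08186667, -0.04242857, -0.17866667)
precession coupling = (0.1056, 0.1188, 0.0144)
applied torque τ = (-0.1400, 0.0000, -0.2000)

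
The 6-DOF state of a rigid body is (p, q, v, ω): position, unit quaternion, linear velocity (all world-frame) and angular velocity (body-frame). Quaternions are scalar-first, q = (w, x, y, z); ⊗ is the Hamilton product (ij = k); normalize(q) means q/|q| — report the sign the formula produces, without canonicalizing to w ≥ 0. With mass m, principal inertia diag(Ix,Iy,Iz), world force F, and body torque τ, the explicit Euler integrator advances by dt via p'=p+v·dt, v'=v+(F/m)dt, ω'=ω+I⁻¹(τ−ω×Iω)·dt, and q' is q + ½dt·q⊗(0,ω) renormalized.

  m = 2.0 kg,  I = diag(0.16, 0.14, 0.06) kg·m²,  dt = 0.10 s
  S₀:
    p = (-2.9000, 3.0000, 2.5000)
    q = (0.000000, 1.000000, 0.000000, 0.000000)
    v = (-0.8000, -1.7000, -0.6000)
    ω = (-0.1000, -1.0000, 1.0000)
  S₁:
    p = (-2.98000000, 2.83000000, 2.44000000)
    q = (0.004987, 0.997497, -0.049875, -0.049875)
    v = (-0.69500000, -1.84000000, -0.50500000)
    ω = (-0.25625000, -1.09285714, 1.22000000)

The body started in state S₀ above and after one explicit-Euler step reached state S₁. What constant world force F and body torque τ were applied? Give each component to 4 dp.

F = (2.1000, -2.8000, 1.9000)
τ = (-0.1700, -0.1400, 0.1300)

Δv = v₁−v₀ = (0.10500000, -0.14000000, 0.09500000)
F = m·Δv/dt = (2.1000, -2.8000, 1.9000)
rate change Δω = (-0.15625000, -0.09285714, 0.22000000)
applied torque τ = (-0.1700, -0.1400, 0.1300)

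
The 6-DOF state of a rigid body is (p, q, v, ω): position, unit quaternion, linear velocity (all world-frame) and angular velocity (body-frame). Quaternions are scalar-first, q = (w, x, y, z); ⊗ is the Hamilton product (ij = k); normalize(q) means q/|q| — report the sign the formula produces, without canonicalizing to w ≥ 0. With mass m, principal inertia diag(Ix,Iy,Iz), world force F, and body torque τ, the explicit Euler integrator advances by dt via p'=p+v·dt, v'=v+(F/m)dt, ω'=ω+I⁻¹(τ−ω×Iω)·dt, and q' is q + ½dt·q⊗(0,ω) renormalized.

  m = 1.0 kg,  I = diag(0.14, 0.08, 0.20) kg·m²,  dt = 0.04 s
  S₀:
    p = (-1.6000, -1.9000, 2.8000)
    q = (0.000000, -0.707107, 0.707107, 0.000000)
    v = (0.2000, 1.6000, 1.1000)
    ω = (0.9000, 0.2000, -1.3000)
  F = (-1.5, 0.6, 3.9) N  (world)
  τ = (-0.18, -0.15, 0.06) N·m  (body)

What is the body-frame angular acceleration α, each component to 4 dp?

α = (-1.0629, -2.7525, 0.3540)

ω×(Iω) gyroscopic = (-0.0312, 0.0702, -0.0108)
angular accel α = (-1.0629, -2.7525, 0.3540)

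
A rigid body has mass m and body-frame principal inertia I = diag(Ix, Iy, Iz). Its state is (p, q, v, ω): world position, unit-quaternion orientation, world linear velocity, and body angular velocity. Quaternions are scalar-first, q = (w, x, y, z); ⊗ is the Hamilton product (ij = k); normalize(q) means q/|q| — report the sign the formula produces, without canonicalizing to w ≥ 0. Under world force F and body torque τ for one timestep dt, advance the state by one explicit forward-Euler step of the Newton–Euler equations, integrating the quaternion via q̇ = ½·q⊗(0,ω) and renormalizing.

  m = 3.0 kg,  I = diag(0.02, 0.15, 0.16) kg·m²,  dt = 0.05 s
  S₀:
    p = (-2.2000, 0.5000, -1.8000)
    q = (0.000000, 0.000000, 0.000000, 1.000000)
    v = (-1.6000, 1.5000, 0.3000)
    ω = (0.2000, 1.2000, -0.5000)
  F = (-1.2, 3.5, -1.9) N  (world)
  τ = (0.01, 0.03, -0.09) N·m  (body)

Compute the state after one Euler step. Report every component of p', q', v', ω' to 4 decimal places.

(τ − ω×Iω)/I = (0.8000, 0.1067, -0.7575)
new body rate ω' = (0.2400, 1.2053, -0.5379)
2q̇ = q⊗(0,ω) = (0.5000000, -1.2000000, 0.2000000, 0.0000000)
q + ½dt·q⊗(0,ω), renormalized = (0.0125, -0.0300, 0.0050, 0.9995)
a = F/m = (-0.4000, 1.1667, -0.6333)
p + v·dt = (-2.2800, 0.5750, -1.7850)
v' = v + a·dt = (-1.6200, 1.5583, 0.2683)

p' = (-2.2800, 0.5750, -1.7850)
q' = (0.0125, -0.0300, 0.0050, 0.9995)
v' = (-1.6200, 1.5583, 0.2683)
ω' = (0.2400, 1.2053, -0.5379)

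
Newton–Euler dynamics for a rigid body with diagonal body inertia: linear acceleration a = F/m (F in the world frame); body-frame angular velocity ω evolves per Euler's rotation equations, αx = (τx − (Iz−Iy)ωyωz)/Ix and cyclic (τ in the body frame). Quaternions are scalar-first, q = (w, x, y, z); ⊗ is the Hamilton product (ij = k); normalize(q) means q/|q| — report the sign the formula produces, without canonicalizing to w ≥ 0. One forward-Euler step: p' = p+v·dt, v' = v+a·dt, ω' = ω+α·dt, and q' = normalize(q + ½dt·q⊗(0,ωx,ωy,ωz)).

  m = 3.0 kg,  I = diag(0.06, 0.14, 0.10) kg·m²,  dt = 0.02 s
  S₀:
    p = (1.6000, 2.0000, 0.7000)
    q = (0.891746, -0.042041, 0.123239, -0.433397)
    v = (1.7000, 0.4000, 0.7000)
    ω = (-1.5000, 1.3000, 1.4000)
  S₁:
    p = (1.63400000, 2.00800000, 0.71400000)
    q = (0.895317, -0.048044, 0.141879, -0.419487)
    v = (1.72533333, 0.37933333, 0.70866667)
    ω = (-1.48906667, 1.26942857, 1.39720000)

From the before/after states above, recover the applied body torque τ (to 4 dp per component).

τ = (-0.0400, -0.1300, -0.1700)

ω₁ − ω₀ = (0.01093333, -0.03057143, -0.00280000)
I·α + gyro = (-0.0400, -0.1300, -0.1700)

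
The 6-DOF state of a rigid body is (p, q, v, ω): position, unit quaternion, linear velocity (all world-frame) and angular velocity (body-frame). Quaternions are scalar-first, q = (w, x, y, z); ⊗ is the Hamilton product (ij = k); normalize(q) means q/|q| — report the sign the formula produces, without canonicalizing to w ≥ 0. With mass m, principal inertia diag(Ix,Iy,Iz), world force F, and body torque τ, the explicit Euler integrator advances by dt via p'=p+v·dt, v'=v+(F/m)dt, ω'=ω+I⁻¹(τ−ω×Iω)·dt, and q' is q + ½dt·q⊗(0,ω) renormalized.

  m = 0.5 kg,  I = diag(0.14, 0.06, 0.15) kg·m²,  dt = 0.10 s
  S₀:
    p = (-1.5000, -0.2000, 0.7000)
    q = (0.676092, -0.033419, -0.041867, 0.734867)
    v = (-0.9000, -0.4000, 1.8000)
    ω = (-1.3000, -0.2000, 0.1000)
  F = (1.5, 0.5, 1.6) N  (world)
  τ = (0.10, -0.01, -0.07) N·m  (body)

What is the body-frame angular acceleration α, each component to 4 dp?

ω×(Iω) gyroscopic = (-0.0018, 0.0013, -0.0208)
angular accel α = (0.7271, -0.1883, -0.3280)

α = (0.7271, -0.1883, -0.3280)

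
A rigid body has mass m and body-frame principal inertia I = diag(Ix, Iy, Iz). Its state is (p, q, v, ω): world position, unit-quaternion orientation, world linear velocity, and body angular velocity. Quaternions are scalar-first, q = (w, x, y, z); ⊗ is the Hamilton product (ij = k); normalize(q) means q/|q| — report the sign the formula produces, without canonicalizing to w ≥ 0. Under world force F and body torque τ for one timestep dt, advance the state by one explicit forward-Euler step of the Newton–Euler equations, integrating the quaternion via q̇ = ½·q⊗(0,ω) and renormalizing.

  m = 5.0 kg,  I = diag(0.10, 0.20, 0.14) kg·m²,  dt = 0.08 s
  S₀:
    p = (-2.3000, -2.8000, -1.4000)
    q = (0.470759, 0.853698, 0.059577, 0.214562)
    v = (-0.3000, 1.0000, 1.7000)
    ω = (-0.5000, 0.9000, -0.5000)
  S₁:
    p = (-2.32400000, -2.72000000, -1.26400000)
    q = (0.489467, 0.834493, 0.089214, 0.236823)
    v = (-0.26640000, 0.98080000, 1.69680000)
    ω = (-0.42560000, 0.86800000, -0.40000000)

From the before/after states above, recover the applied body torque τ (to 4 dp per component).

τ = (0.1200, -0.0900, 0.1300)

ω₁ − ω₀ = (0.07440000, -0.03200000, 0.10000000)
gyro term ω₀×Iω₀ = (0.0270, -0.0100, -0.0450)
applied torque τ = (0.1200, -0.0900, 0.1300)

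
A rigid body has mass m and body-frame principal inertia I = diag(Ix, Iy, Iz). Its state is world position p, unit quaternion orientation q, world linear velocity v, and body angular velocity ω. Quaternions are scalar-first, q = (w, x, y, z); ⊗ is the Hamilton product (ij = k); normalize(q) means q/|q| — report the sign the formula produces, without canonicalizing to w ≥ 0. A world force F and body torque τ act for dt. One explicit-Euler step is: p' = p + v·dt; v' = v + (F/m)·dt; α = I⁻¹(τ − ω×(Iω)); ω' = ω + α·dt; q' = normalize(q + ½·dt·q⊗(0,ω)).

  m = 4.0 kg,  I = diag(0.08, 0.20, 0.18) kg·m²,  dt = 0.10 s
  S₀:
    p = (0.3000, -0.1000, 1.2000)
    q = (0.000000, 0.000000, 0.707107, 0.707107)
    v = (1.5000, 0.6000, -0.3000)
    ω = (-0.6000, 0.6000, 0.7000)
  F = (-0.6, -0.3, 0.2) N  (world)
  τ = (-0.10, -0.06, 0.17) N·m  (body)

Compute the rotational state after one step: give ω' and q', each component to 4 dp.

precession coupling ω×(Iω) = (-0.0084, 0.0420, -0.0432)
α = I⁻¹(τ − ω×Iω) = (-1.1450, -0.5100, 1.1844)
new body rate ω' = (-0.7145, 0.5490, 0.8184)
q⊗(0,ω) = (-0.9192391, 0.0707107, -0.4242642, 0.4242642)
q' = normalize(q + ½dt·q⊗(0,ω)) = (-0.0459, 0.0035, 0.6849, 0.7272)

ω' = (-0.7145, 0.5490, 0.8184)
q' = (-0.0459, 0.0035, 0.6849, 0.7272)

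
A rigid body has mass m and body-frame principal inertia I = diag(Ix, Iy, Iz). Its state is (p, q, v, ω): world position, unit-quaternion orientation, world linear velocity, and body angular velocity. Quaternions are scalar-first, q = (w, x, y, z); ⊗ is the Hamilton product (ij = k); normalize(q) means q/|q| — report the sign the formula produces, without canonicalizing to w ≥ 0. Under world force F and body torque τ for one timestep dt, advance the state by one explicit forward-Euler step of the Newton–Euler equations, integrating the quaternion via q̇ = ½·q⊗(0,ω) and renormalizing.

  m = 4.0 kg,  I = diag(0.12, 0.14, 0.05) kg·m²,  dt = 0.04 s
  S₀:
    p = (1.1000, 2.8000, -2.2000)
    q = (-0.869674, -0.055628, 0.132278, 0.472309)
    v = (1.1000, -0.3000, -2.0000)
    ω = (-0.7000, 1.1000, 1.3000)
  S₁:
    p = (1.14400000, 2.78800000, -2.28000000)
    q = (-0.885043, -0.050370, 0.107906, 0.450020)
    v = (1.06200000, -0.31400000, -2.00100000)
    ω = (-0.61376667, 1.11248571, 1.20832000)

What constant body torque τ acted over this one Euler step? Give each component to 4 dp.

Δω = ω₁−ω₀ = (0.08623333, 0.01248571, -0.09168000)
applied torque τ = (0.1300, -0.0200, -0.1300)

τ = (0.1300, -0.0200, -0.1300)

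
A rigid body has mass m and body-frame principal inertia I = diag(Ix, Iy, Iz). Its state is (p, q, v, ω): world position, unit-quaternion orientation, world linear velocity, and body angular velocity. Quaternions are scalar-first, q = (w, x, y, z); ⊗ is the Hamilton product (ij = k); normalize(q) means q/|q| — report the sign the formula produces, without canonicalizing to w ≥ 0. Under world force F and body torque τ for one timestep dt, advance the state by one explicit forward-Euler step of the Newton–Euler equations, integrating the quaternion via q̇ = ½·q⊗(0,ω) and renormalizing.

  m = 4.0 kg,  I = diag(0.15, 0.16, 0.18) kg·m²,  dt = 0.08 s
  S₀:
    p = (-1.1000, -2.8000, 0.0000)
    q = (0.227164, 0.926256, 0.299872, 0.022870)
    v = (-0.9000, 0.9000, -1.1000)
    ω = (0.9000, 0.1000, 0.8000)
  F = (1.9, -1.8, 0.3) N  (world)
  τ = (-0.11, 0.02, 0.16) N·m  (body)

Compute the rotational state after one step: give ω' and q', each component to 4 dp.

ω×(Iω) gyroscopic = (0.0016, -0.0216, 0.0009)
angular accel α = (-0.7440, 0.2600, 0.8839)
ω' = ω + α·dt = (0.8405, 0.1208, 0.8707)
2q̇ = q⊗(0,ω) = (-0.8819136, 0.4420582, -0.6977054, 0.0044720)
q' = normalize(q + ½dt·q⊗(0,ω)) = (0.1917, 0.9428, 0.2716, 0.0230)

ω' = (0.8405, 0.1208, 0.8707)
q' = (0.1917, 0.9428, 0.2716, 0.0230)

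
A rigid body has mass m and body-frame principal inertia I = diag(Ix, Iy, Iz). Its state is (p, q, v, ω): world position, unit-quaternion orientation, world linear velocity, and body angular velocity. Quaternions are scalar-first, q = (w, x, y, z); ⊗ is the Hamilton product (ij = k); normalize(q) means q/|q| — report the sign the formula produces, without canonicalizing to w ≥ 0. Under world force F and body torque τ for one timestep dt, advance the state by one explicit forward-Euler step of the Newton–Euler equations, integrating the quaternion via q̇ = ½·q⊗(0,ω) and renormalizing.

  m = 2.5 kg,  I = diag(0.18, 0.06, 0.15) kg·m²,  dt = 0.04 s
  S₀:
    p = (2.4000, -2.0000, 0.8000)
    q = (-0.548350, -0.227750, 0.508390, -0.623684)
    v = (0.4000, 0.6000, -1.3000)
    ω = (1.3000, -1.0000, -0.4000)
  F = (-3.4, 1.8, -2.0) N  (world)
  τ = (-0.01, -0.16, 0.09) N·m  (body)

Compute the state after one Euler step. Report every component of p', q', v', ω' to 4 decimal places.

p' = p + v·dt = (2.4160, -1.9760, 0.7480)
v + (F/m)dt = (0.3456, 0.6288, -1.3320)
gyro term ω×Iω = (0.0360, -0.0156, 0.1560)
angular accel α = (-0.2556, -2.4067, -0.4400)
ω + α·dt = (1.2898, -1.0963, -0.4176)
Hamilton product q⊗(0,ω) = (0.5549914, -1.5398950, -0.3535392, -0.2138170)
updated quaternion q' = (-0.5369, -0.2584, 0.5010, -0.6276)

p' = (2.4160, -1.9760, 0.7480)
q' = (-0.5369, -0.2584, 0.5010, -0.6276)
v' = (0.3456, 0.6288, -1.3320)
ω' = (1.2898, -1.0963, -0.4176)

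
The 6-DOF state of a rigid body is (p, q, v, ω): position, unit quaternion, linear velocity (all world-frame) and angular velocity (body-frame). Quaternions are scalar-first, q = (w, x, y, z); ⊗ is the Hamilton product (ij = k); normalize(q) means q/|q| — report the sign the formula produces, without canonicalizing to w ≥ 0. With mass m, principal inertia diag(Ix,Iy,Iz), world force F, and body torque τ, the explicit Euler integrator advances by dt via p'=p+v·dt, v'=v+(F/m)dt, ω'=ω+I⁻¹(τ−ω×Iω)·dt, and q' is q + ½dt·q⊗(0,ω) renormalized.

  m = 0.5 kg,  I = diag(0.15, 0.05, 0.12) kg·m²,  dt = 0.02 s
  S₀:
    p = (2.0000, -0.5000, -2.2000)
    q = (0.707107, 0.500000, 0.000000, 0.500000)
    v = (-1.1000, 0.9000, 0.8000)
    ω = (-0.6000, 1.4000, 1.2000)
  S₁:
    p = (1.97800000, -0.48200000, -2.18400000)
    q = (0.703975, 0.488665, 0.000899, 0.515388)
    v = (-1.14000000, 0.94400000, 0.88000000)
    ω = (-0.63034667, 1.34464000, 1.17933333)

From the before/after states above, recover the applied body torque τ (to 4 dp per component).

ω₁ − ω₀ = (-0.03034667, -0.05536000, -0.02066667)
τ = I·(Δω/dt) + ω₀×(Iω₀) = (-0.1100, -0.1600, -0.0400)

τ = (-0.1100, -0.1600, -0.0400)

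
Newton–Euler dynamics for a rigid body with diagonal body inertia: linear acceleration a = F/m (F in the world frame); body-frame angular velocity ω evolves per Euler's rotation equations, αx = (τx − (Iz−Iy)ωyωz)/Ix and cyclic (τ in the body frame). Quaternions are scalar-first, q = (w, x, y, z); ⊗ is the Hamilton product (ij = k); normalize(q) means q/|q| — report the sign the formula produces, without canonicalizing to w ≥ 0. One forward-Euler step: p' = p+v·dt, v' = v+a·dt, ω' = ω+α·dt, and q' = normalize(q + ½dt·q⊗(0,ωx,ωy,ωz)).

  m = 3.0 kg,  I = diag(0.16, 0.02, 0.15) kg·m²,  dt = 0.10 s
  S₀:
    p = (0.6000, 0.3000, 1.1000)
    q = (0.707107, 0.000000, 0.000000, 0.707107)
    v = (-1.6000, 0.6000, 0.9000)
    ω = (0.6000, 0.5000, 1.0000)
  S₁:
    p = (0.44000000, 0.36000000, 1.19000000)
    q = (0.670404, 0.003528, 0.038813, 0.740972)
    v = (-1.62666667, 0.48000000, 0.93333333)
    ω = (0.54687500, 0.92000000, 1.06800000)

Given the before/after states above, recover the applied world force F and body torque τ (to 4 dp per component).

F = (-0.8000, -3.6000, 1.0000)
τ = (-0.0200, 0.0900, 0.0600)

rate change Δω = (-0.05312500, 0.42000000, 0.06800000)
τ = I·(Δω/dt) + ω₀×(Iω₀) = (-0.0200, 0.0900, 0.0600)
Δv = v₁−v₀ = (-0.02666667, -0.12000000, 0.03333333)
applied force F = (-0.8000, -3.6000, 1.0000)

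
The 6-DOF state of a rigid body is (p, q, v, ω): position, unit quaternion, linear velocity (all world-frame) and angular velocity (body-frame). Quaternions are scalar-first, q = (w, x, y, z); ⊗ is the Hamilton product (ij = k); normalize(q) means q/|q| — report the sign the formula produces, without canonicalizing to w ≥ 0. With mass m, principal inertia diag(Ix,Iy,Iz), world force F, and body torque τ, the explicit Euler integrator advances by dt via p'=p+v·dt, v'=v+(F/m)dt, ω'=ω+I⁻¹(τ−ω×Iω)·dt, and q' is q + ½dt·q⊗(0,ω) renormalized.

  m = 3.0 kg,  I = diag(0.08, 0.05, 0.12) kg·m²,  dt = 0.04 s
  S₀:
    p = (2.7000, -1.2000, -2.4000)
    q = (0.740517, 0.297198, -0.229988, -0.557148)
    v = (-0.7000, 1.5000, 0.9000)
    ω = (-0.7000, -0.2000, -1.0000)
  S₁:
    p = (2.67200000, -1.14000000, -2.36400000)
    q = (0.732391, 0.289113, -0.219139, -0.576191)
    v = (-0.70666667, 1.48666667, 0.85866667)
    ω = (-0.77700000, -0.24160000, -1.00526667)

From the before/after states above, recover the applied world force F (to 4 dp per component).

F = (-0.5000, -1.0000, -3.1000)

v₁ − v₀ = (-0.00666667, -0.01333333, -0.04133333)
applied force F = (-0.5000, -1.0000, -3.1000)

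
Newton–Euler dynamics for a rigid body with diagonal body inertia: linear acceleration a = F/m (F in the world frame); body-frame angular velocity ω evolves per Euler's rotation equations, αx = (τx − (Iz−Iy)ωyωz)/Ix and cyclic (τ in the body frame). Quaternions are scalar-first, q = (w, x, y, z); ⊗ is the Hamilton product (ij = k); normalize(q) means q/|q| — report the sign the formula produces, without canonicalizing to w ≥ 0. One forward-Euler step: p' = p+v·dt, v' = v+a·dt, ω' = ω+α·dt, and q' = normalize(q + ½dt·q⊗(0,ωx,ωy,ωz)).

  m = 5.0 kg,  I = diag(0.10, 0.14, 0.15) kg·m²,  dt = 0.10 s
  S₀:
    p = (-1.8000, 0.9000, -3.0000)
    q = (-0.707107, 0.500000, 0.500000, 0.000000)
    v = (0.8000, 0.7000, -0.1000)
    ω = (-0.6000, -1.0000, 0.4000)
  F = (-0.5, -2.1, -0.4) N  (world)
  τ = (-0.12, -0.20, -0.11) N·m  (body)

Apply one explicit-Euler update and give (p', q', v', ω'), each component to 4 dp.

p' = (-1.7200, 0.9700, -3.0100)
q' = (-0.6658, 0.5302, 0.5244, -0.0241)
v' = (0.7900, 0.6580, -0.1080)
ω' = (-0.7160, -1.1514, 0.3107)

a = F/m = (-0.1000, -0.4200, -0.0800)
p' = p + v·dt = (-1.7200, 0.9700, -3.0100)
new velocity v' = (0.7900, 0.6580, -0.1080)
precession coupling ω×(Iω) = (-0.0040, 0.0120, 0.0240)
angular accel α = (-1.1600, -1.5143, -0.8933)
ω + α·dt = (-0.7160, -1.1514, 0.3107)
Hamilton product q⊗(0,ω) = (0.8000000, 0.6242642, 0.5071070, -0.4828428)
q' = normalize(q + ½dt·q⊗(0,ω)) = (-0.6658, 0.5302, 0.5244, -0.0241)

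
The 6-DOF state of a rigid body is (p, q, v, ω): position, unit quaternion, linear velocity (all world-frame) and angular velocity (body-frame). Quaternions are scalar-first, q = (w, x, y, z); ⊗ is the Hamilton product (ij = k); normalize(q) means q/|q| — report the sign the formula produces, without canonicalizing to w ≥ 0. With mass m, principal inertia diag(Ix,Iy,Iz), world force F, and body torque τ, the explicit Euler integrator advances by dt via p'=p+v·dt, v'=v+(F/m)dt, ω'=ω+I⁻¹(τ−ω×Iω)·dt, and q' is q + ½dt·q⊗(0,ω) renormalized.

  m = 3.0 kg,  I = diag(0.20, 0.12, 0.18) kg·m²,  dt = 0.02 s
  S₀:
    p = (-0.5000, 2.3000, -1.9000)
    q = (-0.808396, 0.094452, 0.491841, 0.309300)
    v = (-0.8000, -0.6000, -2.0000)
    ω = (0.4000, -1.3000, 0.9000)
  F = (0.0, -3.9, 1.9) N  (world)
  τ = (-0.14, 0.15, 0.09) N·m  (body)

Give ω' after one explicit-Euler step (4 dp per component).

precession coupling ω×(Iω) = (-0.0702, 0.0072, 0.0416)
angular accel α = (-0.3490, 1.1900, 0.2689)
ω + α·dt = (0.3930, -1.2762, 0.9054)

ω' = (0.3930, -1.2762, 0.9054)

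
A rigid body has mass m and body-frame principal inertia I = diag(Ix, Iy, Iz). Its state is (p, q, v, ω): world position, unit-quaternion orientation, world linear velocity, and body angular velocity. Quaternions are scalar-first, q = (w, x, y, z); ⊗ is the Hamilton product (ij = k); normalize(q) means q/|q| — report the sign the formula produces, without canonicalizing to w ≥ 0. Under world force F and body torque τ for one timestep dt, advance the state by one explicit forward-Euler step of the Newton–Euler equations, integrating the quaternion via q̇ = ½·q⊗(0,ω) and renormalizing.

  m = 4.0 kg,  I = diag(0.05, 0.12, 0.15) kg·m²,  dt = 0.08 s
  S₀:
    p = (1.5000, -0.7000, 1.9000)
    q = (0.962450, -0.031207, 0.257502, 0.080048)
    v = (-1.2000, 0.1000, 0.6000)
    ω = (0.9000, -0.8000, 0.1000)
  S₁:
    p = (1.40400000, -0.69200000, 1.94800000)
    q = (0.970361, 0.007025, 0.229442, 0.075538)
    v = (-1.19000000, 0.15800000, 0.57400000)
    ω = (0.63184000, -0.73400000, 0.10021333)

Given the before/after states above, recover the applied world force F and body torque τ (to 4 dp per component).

F = (0.5000, 2.9000, -1.3000)
τ = (-0.1700, 0.0900, -0.0500)

Δω = ω₁−ω₀ = (-0.26816000, 0.06600000, 0.00021333)
gyro term ω₀×Iω₀ = (-0.0024, -0.0090, -0.0504)
applied torque τ = (-0.1700, 0.0900, -0.0500)
v₁ − v₀ = (0.01000000, 0.05800000, -0.02600000)
applied force F = (0.5000, 2.9000, -1.3000)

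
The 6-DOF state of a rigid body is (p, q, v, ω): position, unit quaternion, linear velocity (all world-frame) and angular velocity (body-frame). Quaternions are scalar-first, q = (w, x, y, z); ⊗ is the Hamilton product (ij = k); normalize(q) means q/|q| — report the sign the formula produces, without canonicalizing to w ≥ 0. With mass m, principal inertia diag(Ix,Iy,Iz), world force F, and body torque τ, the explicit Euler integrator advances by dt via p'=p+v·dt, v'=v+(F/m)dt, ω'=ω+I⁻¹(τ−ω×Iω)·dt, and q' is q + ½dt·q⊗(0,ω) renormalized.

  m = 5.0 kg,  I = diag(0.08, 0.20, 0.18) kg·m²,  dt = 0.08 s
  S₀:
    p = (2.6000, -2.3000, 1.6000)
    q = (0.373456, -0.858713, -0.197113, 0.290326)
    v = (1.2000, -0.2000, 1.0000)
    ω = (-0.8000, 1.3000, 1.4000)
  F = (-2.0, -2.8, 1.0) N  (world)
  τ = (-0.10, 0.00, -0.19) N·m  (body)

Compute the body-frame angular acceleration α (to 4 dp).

α = (-0.7950, -0.5600, -0.3622)

gyro term ω×Iω = (-0.0364, 0.1120, -0.1248)
α = I⁻¹(τ − ω×Iω) = (-0.7950, -0.5600, -0.3622)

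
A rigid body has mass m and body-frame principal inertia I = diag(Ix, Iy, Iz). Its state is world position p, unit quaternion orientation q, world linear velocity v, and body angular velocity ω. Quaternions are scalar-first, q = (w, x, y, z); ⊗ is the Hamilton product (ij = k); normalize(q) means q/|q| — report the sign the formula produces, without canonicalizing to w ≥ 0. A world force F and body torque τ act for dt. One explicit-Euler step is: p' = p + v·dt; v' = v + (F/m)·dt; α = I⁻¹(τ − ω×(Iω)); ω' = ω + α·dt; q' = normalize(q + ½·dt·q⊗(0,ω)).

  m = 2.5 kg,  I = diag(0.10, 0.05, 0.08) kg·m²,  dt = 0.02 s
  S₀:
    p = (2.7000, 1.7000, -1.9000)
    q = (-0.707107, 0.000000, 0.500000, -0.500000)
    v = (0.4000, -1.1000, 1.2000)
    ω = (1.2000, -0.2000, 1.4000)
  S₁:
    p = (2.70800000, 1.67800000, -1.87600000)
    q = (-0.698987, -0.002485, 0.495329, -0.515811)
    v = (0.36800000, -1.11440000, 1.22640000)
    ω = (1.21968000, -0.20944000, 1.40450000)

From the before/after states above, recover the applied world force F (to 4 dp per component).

v₁ − v₀ = (-0.03200000, -0.01440000, 0.02640000)
F = m·Δv/dt = (-4.0000, -1.8000, 3.3000)

F = (-4.0000, -1.8000, 3.3000)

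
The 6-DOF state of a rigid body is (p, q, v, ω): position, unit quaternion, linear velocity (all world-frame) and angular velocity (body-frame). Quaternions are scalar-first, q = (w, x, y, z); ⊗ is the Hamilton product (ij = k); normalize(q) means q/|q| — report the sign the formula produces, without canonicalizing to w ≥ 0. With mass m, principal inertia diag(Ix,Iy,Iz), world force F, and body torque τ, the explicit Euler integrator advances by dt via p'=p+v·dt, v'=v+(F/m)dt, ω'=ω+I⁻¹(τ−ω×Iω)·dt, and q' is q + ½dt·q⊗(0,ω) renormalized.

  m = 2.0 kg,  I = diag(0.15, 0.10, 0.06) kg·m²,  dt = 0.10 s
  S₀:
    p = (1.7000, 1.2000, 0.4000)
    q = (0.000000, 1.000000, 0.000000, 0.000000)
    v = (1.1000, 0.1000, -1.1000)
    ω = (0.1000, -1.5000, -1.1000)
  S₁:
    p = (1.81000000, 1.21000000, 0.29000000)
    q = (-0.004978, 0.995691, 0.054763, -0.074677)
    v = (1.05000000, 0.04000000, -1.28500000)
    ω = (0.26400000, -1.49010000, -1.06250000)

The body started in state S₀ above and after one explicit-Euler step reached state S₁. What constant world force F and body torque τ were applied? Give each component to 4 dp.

Δv = v₁−v₀ = (-0.05000000, -0.06000000, -0.18500000)
F = m·Δv/dt = (-1.0000, -1.2000, -3.7000)
Δω = ω₁−ω₀ = (0.16400000, 0.00990000, 0.03750000)
applied torque τ = (0.1800, 0.0000, 0.0300)

F = (-1.0000, -1.2000, -3.7000)
τ = (0.1800, 0.0000, 0.0300)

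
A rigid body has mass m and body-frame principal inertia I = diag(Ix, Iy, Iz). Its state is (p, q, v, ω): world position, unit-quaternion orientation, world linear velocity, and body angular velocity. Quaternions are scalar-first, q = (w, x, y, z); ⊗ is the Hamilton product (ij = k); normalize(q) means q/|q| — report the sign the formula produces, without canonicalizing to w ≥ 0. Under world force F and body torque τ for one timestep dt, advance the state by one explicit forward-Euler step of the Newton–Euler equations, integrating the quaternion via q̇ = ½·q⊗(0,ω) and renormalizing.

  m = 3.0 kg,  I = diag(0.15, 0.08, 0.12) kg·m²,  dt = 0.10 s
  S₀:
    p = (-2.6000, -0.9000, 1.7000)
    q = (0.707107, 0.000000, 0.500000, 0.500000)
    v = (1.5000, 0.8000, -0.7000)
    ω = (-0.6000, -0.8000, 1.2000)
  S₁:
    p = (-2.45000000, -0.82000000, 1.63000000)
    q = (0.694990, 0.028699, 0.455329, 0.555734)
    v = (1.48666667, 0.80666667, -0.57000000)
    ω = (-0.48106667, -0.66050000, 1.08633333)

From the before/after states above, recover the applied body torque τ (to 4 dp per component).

τ = (0.1400, 0.0900, -0.1700)

Δω = ω₁−ω₀ = (0.11893333, 0.13950000, -0.11366667)
precession coupling = (-0.0384, -0.0216, -0.0336)
τ = I·(Δω/dt) + ω₀×(Iω₀) = (0.1400, 0.0900, -0.1700)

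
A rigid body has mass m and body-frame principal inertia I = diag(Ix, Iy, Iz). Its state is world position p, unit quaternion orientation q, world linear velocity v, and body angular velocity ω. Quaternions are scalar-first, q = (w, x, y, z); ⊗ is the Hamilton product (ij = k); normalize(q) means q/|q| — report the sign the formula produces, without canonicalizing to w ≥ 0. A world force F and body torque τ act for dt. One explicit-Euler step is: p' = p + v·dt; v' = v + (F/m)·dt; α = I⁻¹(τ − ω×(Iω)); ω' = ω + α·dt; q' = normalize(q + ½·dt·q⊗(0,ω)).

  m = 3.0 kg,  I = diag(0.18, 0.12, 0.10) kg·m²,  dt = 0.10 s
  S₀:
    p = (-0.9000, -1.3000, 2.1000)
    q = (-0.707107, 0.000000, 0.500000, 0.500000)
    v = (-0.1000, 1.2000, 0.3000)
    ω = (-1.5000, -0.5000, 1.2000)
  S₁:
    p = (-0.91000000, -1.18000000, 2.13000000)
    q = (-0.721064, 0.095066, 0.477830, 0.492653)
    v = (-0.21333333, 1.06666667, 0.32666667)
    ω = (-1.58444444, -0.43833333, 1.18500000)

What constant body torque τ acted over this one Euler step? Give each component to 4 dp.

τ = (-0.1400, -0.0700, -0.0600)

rate change Δω = (-0.08444444, 0.06166667, -0.01500000)
ω₀×(Iω₀) = (0.0120, -0.1440, -0.0450)
I·α + gyro = (-0.1400, -0.0700, -0.0600)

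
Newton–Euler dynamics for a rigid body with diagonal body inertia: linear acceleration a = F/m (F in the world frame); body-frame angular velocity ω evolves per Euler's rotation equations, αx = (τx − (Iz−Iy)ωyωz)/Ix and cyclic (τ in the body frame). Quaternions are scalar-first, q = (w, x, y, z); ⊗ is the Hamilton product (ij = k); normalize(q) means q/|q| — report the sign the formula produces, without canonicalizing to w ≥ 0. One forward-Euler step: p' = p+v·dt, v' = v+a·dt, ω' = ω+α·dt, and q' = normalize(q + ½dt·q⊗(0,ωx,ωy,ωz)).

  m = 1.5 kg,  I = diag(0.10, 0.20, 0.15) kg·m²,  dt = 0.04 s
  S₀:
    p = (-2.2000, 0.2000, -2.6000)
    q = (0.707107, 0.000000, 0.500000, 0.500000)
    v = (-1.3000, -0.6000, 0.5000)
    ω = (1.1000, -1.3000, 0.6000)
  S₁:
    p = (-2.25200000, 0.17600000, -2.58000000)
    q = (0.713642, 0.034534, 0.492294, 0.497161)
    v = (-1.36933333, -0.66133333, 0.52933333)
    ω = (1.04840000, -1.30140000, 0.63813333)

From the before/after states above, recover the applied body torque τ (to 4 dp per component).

τ = (-0.0900, -0.0400, 0.0000)

rate change Δω = (-0.05160000, -0.00140000, 0.03813333)
ω₀×(Iω₀) = (0.0390, -0.0330, -0.1430)
applied torque τ = (-0.0900, -0.0400, 0.0000)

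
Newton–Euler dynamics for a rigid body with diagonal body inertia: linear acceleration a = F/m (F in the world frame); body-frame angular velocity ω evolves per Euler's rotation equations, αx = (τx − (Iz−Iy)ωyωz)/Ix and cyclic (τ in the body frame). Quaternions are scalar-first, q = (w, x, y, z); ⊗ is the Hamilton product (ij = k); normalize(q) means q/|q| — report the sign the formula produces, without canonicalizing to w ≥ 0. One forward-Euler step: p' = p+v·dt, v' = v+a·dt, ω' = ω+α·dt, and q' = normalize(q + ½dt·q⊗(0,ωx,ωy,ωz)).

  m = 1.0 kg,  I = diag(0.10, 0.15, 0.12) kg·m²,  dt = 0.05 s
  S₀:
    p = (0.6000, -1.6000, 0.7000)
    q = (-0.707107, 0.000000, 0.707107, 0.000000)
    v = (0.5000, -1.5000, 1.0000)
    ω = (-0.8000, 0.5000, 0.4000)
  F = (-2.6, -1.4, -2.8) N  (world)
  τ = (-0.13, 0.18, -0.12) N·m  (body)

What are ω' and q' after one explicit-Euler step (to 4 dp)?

α = I⁻¹(τ − ω×Iω) = (-1.2400, 1.1573, -0.8333)
ω + α·dt = (-0.8620, 0.5579, 0.3583)
2q̇ = q⊗(0,ω) = (-0.3535535, 0.8485284, -0.3535535, 0.2828428)
updated quaternion q' = (-0.7157, 0.0212, 0.6980, 0.0071)

ω' = (-0.8620, 0.5579, 0.3583)
q' = (-0.7157, 0.0212, 0.6980, 0.0071)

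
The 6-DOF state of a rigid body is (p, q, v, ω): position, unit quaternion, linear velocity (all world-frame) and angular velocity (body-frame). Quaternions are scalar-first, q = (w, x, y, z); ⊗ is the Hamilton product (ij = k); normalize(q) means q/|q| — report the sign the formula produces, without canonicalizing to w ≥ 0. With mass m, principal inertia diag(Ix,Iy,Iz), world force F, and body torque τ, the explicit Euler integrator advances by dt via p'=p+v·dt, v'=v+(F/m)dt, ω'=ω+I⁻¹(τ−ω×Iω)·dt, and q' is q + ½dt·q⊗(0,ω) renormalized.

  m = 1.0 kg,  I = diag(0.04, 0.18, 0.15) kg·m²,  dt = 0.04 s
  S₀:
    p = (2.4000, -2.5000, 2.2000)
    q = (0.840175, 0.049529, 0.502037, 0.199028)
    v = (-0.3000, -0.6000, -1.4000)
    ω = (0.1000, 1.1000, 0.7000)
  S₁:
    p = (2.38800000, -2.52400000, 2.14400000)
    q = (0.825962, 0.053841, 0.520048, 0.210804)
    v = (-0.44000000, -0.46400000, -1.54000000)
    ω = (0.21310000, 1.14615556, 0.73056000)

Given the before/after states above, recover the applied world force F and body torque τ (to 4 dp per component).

rate change Δω = (0.11310000, 0.04615556, 0.03056000)
τ = I·(Δω/dt) + ω₀×(Iω₀) = (0.0900, 0.2000, 0.1300)
Δv = v₁−v₀ = (-0.14000000, 0.13600000, -0.14000000)
F = m·Δv/dt = (-3.5000, 3.4000, -3.5000)

F = (-3.5000, 3.4000, -3.5000)
τ = (0.0900, 0.2000, 0.1300)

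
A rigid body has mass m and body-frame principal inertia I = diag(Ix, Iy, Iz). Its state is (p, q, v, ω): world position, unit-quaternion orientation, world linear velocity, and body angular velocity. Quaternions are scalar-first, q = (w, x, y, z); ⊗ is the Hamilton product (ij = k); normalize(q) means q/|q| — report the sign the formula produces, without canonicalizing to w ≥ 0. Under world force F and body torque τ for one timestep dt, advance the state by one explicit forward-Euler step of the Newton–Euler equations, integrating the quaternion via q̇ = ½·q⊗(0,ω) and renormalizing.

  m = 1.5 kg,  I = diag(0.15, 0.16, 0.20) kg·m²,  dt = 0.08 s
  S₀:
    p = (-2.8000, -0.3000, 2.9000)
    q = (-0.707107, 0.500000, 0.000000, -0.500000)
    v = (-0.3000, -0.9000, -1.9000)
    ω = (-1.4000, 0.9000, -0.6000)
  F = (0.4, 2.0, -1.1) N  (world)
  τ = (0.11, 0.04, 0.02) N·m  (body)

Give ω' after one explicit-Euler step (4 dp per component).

ω' = (-1.3298, 0.9410, -0.5870)

angular accel α = (0.8773, 0.5125, 0.1630)
ω' = ω + α·dt = (-1.3298, 0.9410, -0.5870)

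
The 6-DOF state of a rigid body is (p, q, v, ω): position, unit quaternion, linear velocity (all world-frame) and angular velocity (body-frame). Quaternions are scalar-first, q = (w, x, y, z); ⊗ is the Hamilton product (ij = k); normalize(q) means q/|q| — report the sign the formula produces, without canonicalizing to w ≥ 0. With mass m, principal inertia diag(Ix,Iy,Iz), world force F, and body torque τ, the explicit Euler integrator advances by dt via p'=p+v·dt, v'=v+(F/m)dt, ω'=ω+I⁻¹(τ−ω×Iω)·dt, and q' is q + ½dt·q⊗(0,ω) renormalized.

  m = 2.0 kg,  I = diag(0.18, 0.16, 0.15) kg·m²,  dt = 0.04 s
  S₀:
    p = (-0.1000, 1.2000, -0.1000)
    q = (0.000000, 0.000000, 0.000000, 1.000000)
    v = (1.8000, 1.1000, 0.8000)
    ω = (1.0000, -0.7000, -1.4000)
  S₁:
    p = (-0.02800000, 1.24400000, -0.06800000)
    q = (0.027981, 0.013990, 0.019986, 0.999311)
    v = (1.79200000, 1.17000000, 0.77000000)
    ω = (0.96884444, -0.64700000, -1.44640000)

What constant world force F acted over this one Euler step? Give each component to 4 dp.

F = (-0.4000, 3.5000, -1.5000)

Δv = v₁−v₀ = (-0.00800000, 0.07000000, -0.03000000)
m·(v₁−v₀)/dt = (-0.4000, 3.5000, -1.5000)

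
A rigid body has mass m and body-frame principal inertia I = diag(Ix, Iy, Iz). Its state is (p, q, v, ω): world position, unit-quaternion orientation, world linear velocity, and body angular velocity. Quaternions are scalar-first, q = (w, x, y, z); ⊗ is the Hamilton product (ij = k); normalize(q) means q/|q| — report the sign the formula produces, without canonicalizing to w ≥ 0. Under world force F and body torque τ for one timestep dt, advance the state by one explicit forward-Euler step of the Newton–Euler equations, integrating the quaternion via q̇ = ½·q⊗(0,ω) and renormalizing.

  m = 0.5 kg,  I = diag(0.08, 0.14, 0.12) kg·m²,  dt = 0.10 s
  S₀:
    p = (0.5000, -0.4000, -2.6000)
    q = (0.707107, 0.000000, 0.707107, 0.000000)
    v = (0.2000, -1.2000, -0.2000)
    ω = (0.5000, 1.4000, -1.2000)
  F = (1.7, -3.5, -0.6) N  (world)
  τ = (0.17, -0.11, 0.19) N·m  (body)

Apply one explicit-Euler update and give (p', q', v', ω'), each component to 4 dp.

precession coupling ω×(Iω) = (0.0336, 0.0240, 0.0420)
angular accel α = (1.7050, -0.9571, 1.2333)
new body rate ω' = (0.6705, 1.3043, -1.0767)
Hamilton product q⊗(0,ω) = (-0.9899498, -0.4949749, 0.9899498, -1.2020819)
q' = normalize(q + ½dt·q⊗(0,ω)) = (0.6546, -0.0246, 0.7532, -0.0598)
p + v·dt = (0.5200, -0.5200, -2.6200)
v + (F/m)dt = (0.5400, -1.9000, -0.3200)

p' = (0.5200, -0.5200, -2.6200)
q' = (0.6546, -0.0246, 0.7532, -0.0598)
v' = (0.5400, -1.9000, -0.3200)
ω' = (0.6705, 1.3043, -1.0767)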